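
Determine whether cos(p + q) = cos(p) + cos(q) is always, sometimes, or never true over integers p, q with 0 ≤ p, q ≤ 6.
The claim fails for every pair in the range. For instance at (p, q) = (0, 3): LHS = cos(3) ≈ -0.99, RHS = cos(3) + 1 ≈ 0.01001.

Answer: Never true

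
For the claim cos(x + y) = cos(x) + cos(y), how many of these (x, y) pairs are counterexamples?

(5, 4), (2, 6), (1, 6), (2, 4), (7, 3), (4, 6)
Testing each pair:
(5, 4): LHS = cos(9) ≈ -0.9111, RHS = cos(4) + cos(5) ≈ -0.37 → counterexample
(2, 6): LHS = cos(8) ≈ -0.1455, RHS = cos(2) + cos(6) ≈ 0.544 → counterexample
(1, 6): LHS = cos(7) ≈ 0.7539, RHS = cos(1) + cos(6) ≈ 1.5 → counterexample
(2, 4): LHS = cos(6) ≈ 0.9602, RHS = cos(4) + cos(2) ≈ -1.07 → counterexample
(7, 3): LHS = cos(10) ≈ -0.8391, RHS = cos(3) + cos(7) ≈ -0.2361 → counterexample
(4, 6): LHS = cos(10) ≈ -0.8391, RHS = cos(4) + cos(6) ≈ 0.3065 → counterexample

That makes 6 counterexamples.

Answer: 6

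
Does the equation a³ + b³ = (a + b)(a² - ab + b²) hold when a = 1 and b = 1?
Substituting a = 1, b = 1:

LHS = 1³ + 1³ = 2
RHS = (1 + 1)(1² - 1·1 + 1²) = 2

LHS = RHS, so the equation holds at this point.

Answer: Holds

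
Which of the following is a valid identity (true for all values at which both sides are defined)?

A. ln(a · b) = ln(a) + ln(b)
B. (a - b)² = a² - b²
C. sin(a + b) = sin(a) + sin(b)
A

A: holds — e.g. at (2, 7), both sides equal ln(14) ≈ 2.639.
B: fails at (2, 7) — LHS = 25, RHS = -45.
C: fails at (2, 3) — LHS = sin(5) ≈ -0.9589, RHS = sin(3) + sin(2) ≈ 1.05.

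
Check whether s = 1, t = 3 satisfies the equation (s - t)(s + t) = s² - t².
Holds

Substituting s = 1, t = 3:

LHS = (1 - 3)(1 + 3) = -8
RHS = 1² - 3² = -8

LHS = RHS, so the equation holds at this point.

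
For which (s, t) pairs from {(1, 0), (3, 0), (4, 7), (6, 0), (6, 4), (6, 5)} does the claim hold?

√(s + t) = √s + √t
(1, 0), (3, 0), (6, 0)

Testing each pair:
(1, 0): LHS = 1, RHS = 1 → holds
(3, 0): LHS = √(3) ≈ 1.732, RHS = √(3) ≈ 1.732 → holds
(4, 7): LHS = √(11) ≈ 3.317, RHS = 2 + √(7) ≈ 4.646 → fails
(6, 0): LHS = √(6) ≈ 2.449, RHS = √(6) ≈ 2.449 → holds
(6, 4): LHS = √(10) ≈ 3.162, RHS = 2 + √(6) ≈ 4.449 → fails
(6, 5): LHS = √(11) ≈ 3.317, RHS = √(5) + √(6) ≈ 4.686 → fails

3 of 6 pairs satisfy the claim.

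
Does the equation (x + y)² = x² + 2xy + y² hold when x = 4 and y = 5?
Substituting x = 4, y = 5:

LHS = (4 + 5)² = 81
RHS = 4² + 2·4·5 + 5² = 81

LHS = RHS, so the equation holds at this point.

Answer: Holds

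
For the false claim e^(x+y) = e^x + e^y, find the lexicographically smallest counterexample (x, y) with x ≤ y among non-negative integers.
Substituting (0, 0) into the claim:
LHS = e^(0+0) = 1
RHS = e^0 + e^0 = 2

Since LHS ≠ RHS, this pair disproves the claim, and no lexicographically smaller pair (x ≤ y, non-negative integers) does.

For instance (3, 5) is also a counterexample (LHS = e^8 ≈ 2981, RHS = e^3 + e^5 ≈ 168.5), but it's lexicographically larger.

Answer: (x, y) = (0, 0)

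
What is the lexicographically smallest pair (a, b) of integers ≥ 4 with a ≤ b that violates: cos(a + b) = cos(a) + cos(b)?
(a, b) = (4, 4)

Substituting (4, 4) into the claim:
LHS = cos(4 + 4) = cos(8) ≈ -0.1455
RHS = cos(4) + cos(4) = 2·cos(4) ≈ -1.307

Since LHS ≠ RHS, this pair disproves the claim, and no lexicographically smaller pair (a ≤ b, integers ≥ 4) does.

For instance (4, 11) is also a counterexample (LHS = cos(15) ≈ -0.7597, RHS = cos(4) + cos(11) ≈ -0.6492), but it's lexicographically larger.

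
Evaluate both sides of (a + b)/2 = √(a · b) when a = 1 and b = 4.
LHS = (1 + 4)/2 = 5/2
RHS = √(1 · 4) = 2

LHS ≠ RHS, so the equation does not hold here.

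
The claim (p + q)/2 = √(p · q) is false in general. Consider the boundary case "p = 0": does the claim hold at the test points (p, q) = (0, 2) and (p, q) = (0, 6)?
No, fails at both test points

At (0, 2): LHS = 1 ≠ RHS = 0
At (0, 6): LHS = 3 ≠ RHS = 0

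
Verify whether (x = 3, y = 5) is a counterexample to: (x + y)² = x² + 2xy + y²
No

Substituting x = 3, y = 5:
LHS = (3 + 5)² = 64
RHS = 3² + 2·3·5 + 5² = 64

The sides agree, so this pair does not disprove the claim.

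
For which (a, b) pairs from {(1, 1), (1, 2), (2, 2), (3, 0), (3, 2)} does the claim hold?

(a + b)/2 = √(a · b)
(1, 1), (2, 2)

Testing each pair:
(1, 1): LHS = 1, RHS = 1 → holds
(1, 2): LHS = 3/2, RHS = √(2) ≈ 1.414 → fails
(2, 2): LHS = 2, RHS = 2 → holds
(3, 0): LHS = 3/2, RHS = 0 → fails
(3, 2): LHS = 5/2, RHS = √(6) ≈ 2.449 → fails

2 of 5 pairs satisfy the claim.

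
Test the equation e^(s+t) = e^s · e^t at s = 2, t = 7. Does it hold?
Holds

Substituting s = 2, t = 7:

LHS = e^(2+7) = e^9 ≈ 8103
RHS = e^2 · e^7 = e^9 ≈ 8103

LHS = RHS, so the equation holds at this point.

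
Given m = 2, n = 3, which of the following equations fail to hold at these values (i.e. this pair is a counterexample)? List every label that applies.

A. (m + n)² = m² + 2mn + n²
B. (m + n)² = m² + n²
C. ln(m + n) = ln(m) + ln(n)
Evaluating each claim at the given values:
A. LHS = 25, RHS = 25 → holds here (LHS = RHS)
B. LHS = 25, RHS = 13 → fails here (LHS ≠ RHS)
C. LHS = ln(5) ≈ 1.609, RHS = ln(2) + ln(3) ≈ 1.792 → fails here (LHS ≠ RHS)

Answer: B, C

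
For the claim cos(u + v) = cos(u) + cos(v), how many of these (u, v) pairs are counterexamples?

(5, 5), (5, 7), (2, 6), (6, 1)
4

Testing each pair:
(5, 5): LHS = cos(10) ≈ -0.8391, RHS = 2·cos(5) ≈ 0.5673 → counterexample
(5, 7): LHS = cos(12) ≈ 0.8439, RHS = cos(5) + cos(7) ≈ 1.038 → counterexample
(2, 6): LHS = cos(8) ≈ -0.1455, RHS = cos(2) + cos(6) ≈ 0.544 → counterexample
(6, 1): LHS = cos(7) ≈ 0.7539, RHS = cos(1) + cos(6) ≈ 1.5 → counterexample

That makes 4 counterexamples.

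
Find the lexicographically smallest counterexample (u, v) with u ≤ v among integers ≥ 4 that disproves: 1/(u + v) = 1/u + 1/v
Substituting (4, 4) into the claim:
LHS = 1/(4 + 4) = 1/8
RHS = 1/4 + 1/4 = 1/2

Since LHS ≠ RHS, this pair disproves the claim, and no lexicographically smaller pair (u ≤ v, integers ≥ 4) does.

For instance (8, 8) is also a counterexample (LHS = 1/16, RHS = 1/4), but it's lexicographically larger.

Answer: (u, v) = (4, 4)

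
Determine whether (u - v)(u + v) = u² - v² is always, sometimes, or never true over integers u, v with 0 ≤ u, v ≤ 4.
Always true

The identity holds for every pair in the range. For instance at (u, v) = (1, 0): both sides equal 1.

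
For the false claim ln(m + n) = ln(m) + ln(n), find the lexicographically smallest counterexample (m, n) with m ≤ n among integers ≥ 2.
(m, n) = (2, 3)

At (2, 2): both sides equal ln(4) ≈ 1.386, so it holds there.

Substituting (2, 3) into the claim:
LHS = ln(2 + 3) = ln(5) ≈ 1.609
RHS = ln(2) + ln(3) ≈ 1.792

Since LHS ≠ RHS, this pair disproves the claim, and no lexicographically smaller pair (m ≤ n, integers ≥ 2) does.

For instance (2, 9) is also a counterexample (LHS = ln(11) ≈ 2.398, RHS = ln(2) + ln(9) ≈ 2.89), but it's lexicographically larger.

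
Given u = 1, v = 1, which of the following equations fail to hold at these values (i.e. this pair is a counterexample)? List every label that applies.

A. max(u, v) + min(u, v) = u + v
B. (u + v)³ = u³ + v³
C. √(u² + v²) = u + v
Evaluating each claim at the given values:
A. LHS = 2, RHS = 2 → holds here (LHS = RHS)
B. LHS = 8, RHS = 2 → fails here (LHS ≠ RHS)
C. LHS = √(2) ≈ 1.414, RHS = 2 → fails here (LHS ≠ RHS)

Answer: B, C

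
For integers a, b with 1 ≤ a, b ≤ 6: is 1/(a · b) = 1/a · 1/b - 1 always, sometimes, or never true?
Never true

The claim fails for every pair in the range. For instance at (a, b) = (2, 5): LHS = 1/10, RHS = -9/10.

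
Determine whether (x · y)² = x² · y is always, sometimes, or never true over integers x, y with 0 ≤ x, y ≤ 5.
Sometimes true

It holds at (x, y) = (3, 1) (both sides equal 9), but fails at (x, y) = (3, 5) (LHS = 225, RHS = 45).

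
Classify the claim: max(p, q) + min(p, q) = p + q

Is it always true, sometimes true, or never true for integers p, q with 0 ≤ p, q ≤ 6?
The identity holds for every pair in the range. For instance at (p, q) = (6, 2): both sides equal 8.

Answer: Always true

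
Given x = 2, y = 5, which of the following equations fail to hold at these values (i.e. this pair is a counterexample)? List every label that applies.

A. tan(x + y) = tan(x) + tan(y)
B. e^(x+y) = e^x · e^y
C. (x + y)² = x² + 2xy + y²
Evaluating each claim at the given values:
A. LHS = tan(7) ≈ 0.8714, RHS = tan(5) + tan(2) ≈ -5.566 → fails here (LHS ≠ RHS)
B. LHS = e^7 ≈ 1097, RHS = e^7 ≈ 1097 → holds here (LHS = RHS)
C. LHS = 49, RHS = 49 → holds here (LHS = RHS)

Answer: A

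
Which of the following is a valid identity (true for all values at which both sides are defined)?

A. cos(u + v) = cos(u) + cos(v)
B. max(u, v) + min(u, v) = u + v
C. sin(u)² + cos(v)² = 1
B

A: fails at (3, 7) — LHS = cos(10) ≈ -0.8391, RHS = cos(3) + cos(7) ≈ -0.2361.
B: holds — e.g. at (4, 6), both sides equal 10.
C: fails at (1, 2) — LHS = cos(2)² + sin(1)² ≈ 0.8813, RHS = 1.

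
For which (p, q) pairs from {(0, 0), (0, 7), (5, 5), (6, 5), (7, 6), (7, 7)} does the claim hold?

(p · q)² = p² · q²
Testing each pair:
(0, 0): LHS = 0, RHS = 0 → holds
(0, 7): LHS = 0, RHS = 0 → holds
(5, 5): LHS = 625, RHS = 625 → holds
(6, 5): LHS = 900, RHS = 900 → holds
(7, 6): LHS = 1764, RHS = 1764 → holds
(7, 7): LHS = 2401, RHS = 2401 → holds

Every pair satisfies the claim.

Answer: All pairs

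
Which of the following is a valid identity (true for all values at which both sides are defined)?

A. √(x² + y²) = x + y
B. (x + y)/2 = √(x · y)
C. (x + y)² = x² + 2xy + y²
C

A: fails at (5, 8) — LHS = √(89) ≈ 9.434, RHS = 13.
B: fails at (2, 7) — LHS = 9/2, RHS = √(14) ≈ 3.742.
C: holds — e.g. at (1, 2), both sides equal 9.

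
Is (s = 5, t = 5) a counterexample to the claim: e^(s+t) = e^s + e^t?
Yes

Substituting s = 5, t = 5:
LHS = e^(5+5) = e^10 ≈ 22026.5
RHS = e^5 + e^5 = 2·e^5 ≈ 296.8

Since LHS ≠ RHS, this pair disproves the claim.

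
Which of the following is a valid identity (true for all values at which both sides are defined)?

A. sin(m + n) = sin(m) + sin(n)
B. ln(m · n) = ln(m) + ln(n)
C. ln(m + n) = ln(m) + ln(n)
B

A: fails at (3, 5) — LHS = sin(8) ≈ 0.9894, RHS = sin(5) + sin(3) ≈ -0.8178.
B: holds — e.g. at (3, 7), both sides equal ln(21) ≈ 3.045.
C: fails at (4, 5) — LHS = ln(9) ≈ 2.197, RHS = ln(4) + ln(5) ≈ 2.996.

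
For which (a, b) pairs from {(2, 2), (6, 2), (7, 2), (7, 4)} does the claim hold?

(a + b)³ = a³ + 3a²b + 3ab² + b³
All pairs

Testing each pair:
(2, 2): LHS = 64, RHS = 64 → holds
(6, 2): LHS = 512, RHS = 512 → holds
(7, 2): LHS = 729, RHS = 729 → holds
(7, 4): LHS = 1331, RHS = 1331 → holds

Every pair satisfies the claim.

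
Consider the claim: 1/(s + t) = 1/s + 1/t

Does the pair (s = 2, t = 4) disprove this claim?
Yes

Substituting s = 2, t = 4:
LHS = 1/(2 + 4) = 1/6
RHS = 1/2 + 1/4 = 3/4

Since LHS ≠ RHS, this pair disproves the claim.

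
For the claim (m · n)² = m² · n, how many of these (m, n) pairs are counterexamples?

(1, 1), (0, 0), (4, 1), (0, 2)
Testing each pair:
(1, 1): LHS = 1, RHS = 1 → satisfies claim
(0, 0): LHS = 0, RHS = 0 → satisfies claim
(4, 1): LHS = 16, RHS = 16 → satisfies claim
(0, 2): LHS = 0, RHS = 0 → satisfies claim

That makes 0 counterexamples.

Answer: 0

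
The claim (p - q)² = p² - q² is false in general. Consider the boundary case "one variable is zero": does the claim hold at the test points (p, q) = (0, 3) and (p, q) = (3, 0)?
Only at (3, 0)

At (0, 3): LHS = 9 ≠ RHS = -9
At (3, 0): LHS = 9, RHS = 9 → equal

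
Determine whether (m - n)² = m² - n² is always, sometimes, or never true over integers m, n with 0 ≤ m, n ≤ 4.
It holds at (m, n) = (3, 3) (both sides equal 0), but fails at (m, n) = (1, 3) (LHS = 4, RHS = -8).

Answer: Sometimes true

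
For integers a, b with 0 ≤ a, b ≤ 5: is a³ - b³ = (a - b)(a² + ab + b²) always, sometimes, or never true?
The identity holds for every pair in the range. For instance at (a, b) = (3, 5): both sides equal -98.

Answer: Always true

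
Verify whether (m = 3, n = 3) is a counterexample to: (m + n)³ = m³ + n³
Substituting m = 3, n = 3:
LHS = (3 + 3)³ = 216
RHS = 3³ + 3³ = 54

Since LHS ≠ RHS, this pair disproves the claim.

Answer: Yes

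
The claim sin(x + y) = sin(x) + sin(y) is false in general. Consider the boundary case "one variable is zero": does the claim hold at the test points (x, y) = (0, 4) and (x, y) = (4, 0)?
At (0, 4): LHS = sin(4) ≈ -0.7568, RHS = sin(4) ≈ -0.7568 → equal
At (4, 0): LHS = sin(4) ≈ -0.7568, RHS = sin(4) ≈ -0.7568 → equal

So the claim does hold at both of these boundary points, even though it is not an identity.

Answer: Yes, holds at both test points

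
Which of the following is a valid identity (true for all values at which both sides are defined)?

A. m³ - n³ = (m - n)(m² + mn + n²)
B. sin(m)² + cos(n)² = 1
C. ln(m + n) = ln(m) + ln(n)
A: holds — e.g. at (3, 7), both sides equal -316.
B: fails at (2, 4) — LHS = cos(4)² + sin(2)² ≈ 1.254, RHS = 1.
C: fails at (4, 6) — LHS = ln(10) ≈ 2.303, RHS = ln(4) + ln(6) ≈ 3.178.

Answer: A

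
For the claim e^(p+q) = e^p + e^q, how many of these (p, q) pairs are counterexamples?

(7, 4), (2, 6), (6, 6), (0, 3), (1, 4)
Testing each pair:
(7, 4): LHS = e^11 ≈ 59874.1, RHS = e^4 + e^7 ≈ 1151 → counterexample
(2, 6): LHS = e^8 ≈ 2981, RHS = e^2 + e^6 ≈ 410.8 → counterexample
(6, 6): LHS = e^12 ≈ 162754.8, RHS = 2·e^6 ≈ 806.9 → counterexample
(0, 3): LHS = e^3 ≈ 20.09, RHS = 1 + e^3 ≈ 21.09 → counterexample
(1, 4): LHS = e^5 ≈ 148.4, RHS = e + e^4 ≈ 57.32 → counterexample

That makes 5 counterexamples.

Answer: 5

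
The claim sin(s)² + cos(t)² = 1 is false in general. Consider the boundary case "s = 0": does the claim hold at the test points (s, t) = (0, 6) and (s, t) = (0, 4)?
At (0, 6): LHS = cos(6)² ≈ 0.9219 ≠ RHS = 1
At (0, 4): LHS = cos(4)² ≈ 0.4272 ≠ RHS = 1

Answer: No, fails at both test points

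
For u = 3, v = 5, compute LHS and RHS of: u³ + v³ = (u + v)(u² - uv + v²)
LHS = 3³ + 5³ = 152
RHS = (3 + 5)(3² - 3·5 + 5²) = 152

LHS = RHS: the two sides agree.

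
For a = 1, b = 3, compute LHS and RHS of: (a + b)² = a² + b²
LHS = (1 + 3)² = 16
RHS = 1² + 3² = 10

LHS ≠ RHS, so the equation does not hold here.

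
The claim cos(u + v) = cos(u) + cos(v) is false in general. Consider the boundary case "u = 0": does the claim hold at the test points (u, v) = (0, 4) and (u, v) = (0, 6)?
No, fails at both test points

At (0, 4): LHS = cos(4) ≈ -0.6536 ≠ RHS = cos(4) + 1 ≈ 0.3464
At (0, 6): LHS = cos(6) ≈ 0.9602 ≠ RHS = cos(6) + 1 ≈ 1.96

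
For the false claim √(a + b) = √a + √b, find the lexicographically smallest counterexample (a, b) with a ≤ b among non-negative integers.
(a, b) = (1, 1)

At (0, 0): both sides equal 0, so it holds there.
At (0, 3): both sides equal √(3) ≈ 1.732, so it holds there.

Substituting (1, 1) into the claim:
LHS = √(1 + 1) = √(2) ≈ 1.414
RHS = √1 + √1 = 2

Since LHS ≠ RHS, this pair disproves the claim, and no lexicographically smaller pair (a ≤ b, non-negative integers) does.

For instance (2, 3) is also a counterexample (LHS = √(5) ≈ 2.236, RHS = √(2) + √(3) ≈ 3.146), but it's lexicographically larger.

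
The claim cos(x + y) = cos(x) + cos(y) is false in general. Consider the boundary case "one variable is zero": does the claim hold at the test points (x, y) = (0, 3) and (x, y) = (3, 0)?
At (0, 3): LHS = cos(3) ≈ -0.99 ≠ RHS = cos(3) + 1 ≈ 0.01001
At (3, 0): LHS = cos(3) ≈ -0.99 ≠ RHS = cos(3) + 1 ≈ 0.01001

Answer: No, fails at both test points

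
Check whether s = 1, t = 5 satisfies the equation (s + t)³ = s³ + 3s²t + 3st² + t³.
Substituting s = 1, t = 5:

LHS = (1 + 5)³ = 216
RHS = 1³ + 3·1²·5 + 3·1·5² + 5³ = 216

LHS = RHS, so the equation holds at this point.

Answer: Holds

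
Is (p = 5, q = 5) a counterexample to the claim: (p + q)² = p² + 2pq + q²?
No

Substituting p = 5, q = 5:
LHS = (5 + 5)² = 100
RHS = 5² + 2·5·5 + 5² = 100

The sides agree, so this pair does not disprove the claim.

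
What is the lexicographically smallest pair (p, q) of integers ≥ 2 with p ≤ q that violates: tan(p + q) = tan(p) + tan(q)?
(p, q) = (2, 2)

Substituting (2, 2) into the claim:
LHS = tan(2 + 2) = tan(4) ≈ 1.158
RHS = tan(2) + tan(2) = 2·tan(2) ≈ -4.37

Since LHS ≠ RHS, this pair disproves the claim, and no lexicographically smaller pair (p ≤ q, integers ≥ 2) does.

For instance (2, 3) is also a counterexample (LHS = tan(5) ≈ -3.381, RHS = tan(2) + tan(3) ≈ -2.328), but it's lexicographically larger.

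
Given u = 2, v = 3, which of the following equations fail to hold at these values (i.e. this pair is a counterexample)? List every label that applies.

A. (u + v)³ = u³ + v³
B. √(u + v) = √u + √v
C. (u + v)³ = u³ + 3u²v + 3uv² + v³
Evaluating each claim at the given values:
A. LHS = 125, RHS = 35 → fails here (LHS ≠ RHS)
B. LHS = √(5) ≈ 2.236, RHS = √(2) + √(3) ≈ 3.146 → fails here (LHS ≠ RHS)
C. LHS = 125, RHS = 125 → holds here (LHS = RHS)

Answer: A, B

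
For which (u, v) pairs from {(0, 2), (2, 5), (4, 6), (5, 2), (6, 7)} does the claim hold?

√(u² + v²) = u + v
(0, 2)

Testing each pair:
(0, 2): LHS = 2, RHS = 2 → holds
(2, 5): LHS = √(29) ≈ 5.385, RHS = 7 → fails
(4, 6): LHS = 2·√(13) ≈ 7.211, RHS = 10 → fails
(5, 2): LHS = √(29) ≈ 5.385, RHS = 7 → fails
(6, 7): LHS = √(85) ≈ 9.22, RHS = 13 → fails

1 of 5 pairs satisfies the claim.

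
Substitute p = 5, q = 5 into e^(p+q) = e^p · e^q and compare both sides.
LHS = e^(5+5) = e^10 ≈ 22026.5
RHS = e^5 · e^5 = e^10 ≈ 22026.5

LHS = RHS: the two sides agree.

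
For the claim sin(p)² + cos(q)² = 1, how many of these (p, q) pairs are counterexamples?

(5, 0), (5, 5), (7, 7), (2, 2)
Testing each pair:
(5, 0): LHS = sin(5)² + 1 ≈ 1.92, RHS = 1 → counterexample
(5, 5): LHS = cos(5)² + sin(5)² = 1, RHS = 1 → satisfies claim
(7, 7): LHS = sin(7)² + cos(7)² = 1, RHS = 1 → satisfies claim
(2, 2): LHS = cos(2)² + sin(2)² = 1, RHS = 1 → satisfies claim

That makes 1 counterexample.

Answer: 1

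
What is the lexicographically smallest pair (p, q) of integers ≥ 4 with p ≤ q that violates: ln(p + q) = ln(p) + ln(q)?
(p, q) = (4, 4)

Substituting (4, 4) into the claim:
LHS = ln(4 + 4) = ln(8) ≈ 2.079
RHS = ln(4) + ln(4) = 2·ln(4) ≈ 2.773

Since LHS ≠ RHS, this pair disproves the claim, and no lexicographically smaller pair (p ≤ q, integers ≥ 4) does.

For instance (6, 7) is also a counterexample (LHS = ln(13) ≈ 2.565, RHS = ln(6) + ln(7) ≈ 3.738), but it's lexicographically larger.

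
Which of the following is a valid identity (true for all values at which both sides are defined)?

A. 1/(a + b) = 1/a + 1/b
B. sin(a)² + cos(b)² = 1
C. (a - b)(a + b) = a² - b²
C

A: fails at (3, 4) — LHS = 1/7, RHS = 7/12.
B: fails at (2, 7) — LHS = cos(7)² + sin(2)² ≈ 1.395, RHS = 1.
C: holds — e.g. at (2, 7), both sides equal -45.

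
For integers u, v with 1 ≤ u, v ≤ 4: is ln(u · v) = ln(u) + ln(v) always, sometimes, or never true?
The identity holds for every pair in the range. For instance at (u, v) = (3, 3): both sides equal ln(9) ≈ 2.197.

Answer: Always true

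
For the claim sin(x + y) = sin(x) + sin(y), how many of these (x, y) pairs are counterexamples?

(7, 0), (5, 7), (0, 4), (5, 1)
Testing each pair:
(7, 0): LHS = sin(7) ≈ 0.657, RHS = sin(7) ≈ 0.657 → satisfies claim
(5, 7): LHS = sin(12) ≈ -0.5366, RHS = sin(5) + sin(7) ≈ -0.3019 → counterexample
(0, 4): LHS = sin(4) ≈ -0.7568, RHS = sin(4) ≈ -0.7568 → satisfies claim
(5, 1): LHS = sin(6) ≈ -0.2794, RHS = sin(5) + sin(1) ≈ -0.1175 → counterexample

That makes 2 counterexamples.

Answer: 2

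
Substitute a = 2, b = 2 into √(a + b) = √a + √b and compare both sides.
LHS = √(2 + 2) = 2
RHS = √2 + √2 = 2·√(2) ≈ 2.828

LHS ≠ RHS (they differ by about 0.8284), so the equation does not hold here.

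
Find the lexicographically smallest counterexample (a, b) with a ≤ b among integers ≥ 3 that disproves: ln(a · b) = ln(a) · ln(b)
Substituting (3, 3) into the claim:
LHS = ln(3 · 3) = ln(9) ≈ 2.197
RHS = ln(3) · ln(3) = ln(3)² ≈ 1.207

Since LHS ≠ RHS, this pair disproves the claim, and no lexicographically smaller pair (a ≤ b, integers ≥ 3) does.

For instance (6, 10) is also a counterexample (LHS = ln(60) ≈ 4.094, RHS = ln(6)·ln(10) ≈ 4.126), but it's lexicographically larger.

Answer: (a, b) = (3, 3)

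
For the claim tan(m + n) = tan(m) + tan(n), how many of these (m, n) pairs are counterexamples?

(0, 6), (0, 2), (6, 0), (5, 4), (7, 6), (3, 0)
2

Testing each pair:
(0, 6): LHS = tan(6) ≈ -0.291, RHS = tan(6) ≈ -0.291 → satisfies claim
(0, 2): LHS = tan(2) ≈ -2.185, RHS = tan(2) ≈ -2.185 → satisfies claim
(6, 0): LHS = tan(6) ≈ -0.291, RHS = tan(6) ≈ -0.291 → satisfies claim
(5, 4): LHS = tan(9) ≈ -0.4523, RHS = tan(5) + tan(4) ≈ -2.223 → counterexample
(7, 6): LHS = tan(13) ≈ 0.463, RHS = tan(6) + tan(7) ≈ 0.5804 → counterexample
(3, 0): LHS = tan(3) ≈ -0.1425, RHS = tan(3) ≈ -0.1425 → satisfies claim

That makes 2 counterexamples.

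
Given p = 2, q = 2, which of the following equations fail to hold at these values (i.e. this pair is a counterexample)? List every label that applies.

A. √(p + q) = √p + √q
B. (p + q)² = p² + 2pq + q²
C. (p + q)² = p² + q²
Evaluating each claim at the given values:
A. LHS = 2, RHS = 2·√(2) ≈ 2.828 → fails here (LHS ≠ RHS)
B. LHS = 16, RHS = 16 → holds here (LHS = RHS)
C. LHS = 16, RHS = 8 → fails here (LHS ≠ RHS)

Answer: A, C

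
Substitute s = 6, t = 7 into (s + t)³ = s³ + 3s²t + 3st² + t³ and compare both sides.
LHS = (6 + 7)³ = 2197
RHS = 6³ + 3·6²·7 + 3·6·7² + 7³ = 2197

LHS = RHS: the two sides agree.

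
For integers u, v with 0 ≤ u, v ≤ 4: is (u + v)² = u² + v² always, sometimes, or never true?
It holds at (u, v) = (0, 4) (both sides equal 16), but fails at (u, v) = (2, 2) (LHS = 16, RHS = 8).

Answer: Sometimes true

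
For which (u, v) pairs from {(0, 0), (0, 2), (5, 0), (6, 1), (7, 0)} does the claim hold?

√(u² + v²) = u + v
(0, 0), (0, 2), (5, 0), (7, 0)

Testing each pair:
(0, 0): LHS = 0, RHS = 0 → holds
(0, 2): LHS = 2, RHS = 2 → holds
(5, 0): LHS = 5, RHS = 5 → holds
(6, 1): LHS = √(37) ≈ 6.083, RHS = 7 → fails
(7, 0): LHS = 7, RHS = 7 → holds

4 of 5 pairs satisfy the claim.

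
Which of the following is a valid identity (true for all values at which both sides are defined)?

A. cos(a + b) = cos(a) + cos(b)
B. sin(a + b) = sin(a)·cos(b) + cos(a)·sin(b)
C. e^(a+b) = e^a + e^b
B

A: fails at (2, 5) — LHS = cos(7) ≈ 0.7539, RHS = cos(2) + cos(5) ≈ -0.1325.
B: holds — e.g. at (5, 8), both sides equal sin(13) ≈ 0.4202.
C: fails at (0, 1) — LHS = e ≈ 2.718, RHS = 1 + e ≈ 3.718.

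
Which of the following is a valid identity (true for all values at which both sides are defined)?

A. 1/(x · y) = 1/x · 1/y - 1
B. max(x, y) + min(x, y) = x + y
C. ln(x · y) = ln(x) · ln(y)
A: fails at (1, 5) — LHS = 1/5, RHS = -4/5.
B: holds — e.g. at (4, 5), both sides equal 9.
C: fails at (3, 4) — LHS = ln(12) ≈ 2.485, RHS = ln(3)·ln(4) ≈ 1.523.

Answer: B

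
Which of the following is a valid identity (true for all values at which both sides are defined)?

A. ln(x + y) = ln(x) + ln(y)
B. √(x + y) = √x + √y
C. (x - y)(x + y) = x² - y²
C

A: fails at (6, 7) — LHS = ln(13) ≈ 2.565, RHS = ln(6) + ln(7) ≈ 3.738.
B: fails at (4, 5) — LHS = 3, RHS = 2 + √(5) ≈ 4.236.
C: holds — e.g. at (1, 5), both sides equal -24.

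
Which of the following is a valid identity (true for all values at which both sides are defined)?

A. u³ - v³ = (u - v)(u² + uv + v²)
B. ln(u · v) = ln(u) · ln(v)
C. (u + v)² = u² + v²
A

A: holds — e.g. at (4, 4), both sides equal 0.
B: fails at (2, 3) — LHS = ln(6) ≈ 1.792, RHS = ln(2)·ln(3) ≈ 0.7615.
C: fails at (3, 4) — LHS = 49, RHS = 25.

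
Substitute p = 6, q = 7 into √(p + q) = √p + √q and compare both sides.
LHS = √(6 + 7) = √(13) ≈ 3.606
RHS = √6 + √7 = √(6) + √(7) ≈ 5.095

LHS ≠ RHS (they differ by about 1.49), so the equation does not hold here.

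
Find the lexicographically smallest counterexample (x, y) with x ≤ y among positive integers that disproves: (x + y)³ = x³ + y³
(x, y) = (1, 1)

Substituting (1, 1) into the claim:
LHS = (1 + 1)³ = 8
RHS = 1³ + 1³ = 2

Since LHS ≠ RHS, this pair disproves the claim, and no lexicographically smaller pair (x ≤ y, positive integers) does.

For instance (2, 4) is also a counterexample (LHS = 216, RHS = 72), but it's lexicographically larger.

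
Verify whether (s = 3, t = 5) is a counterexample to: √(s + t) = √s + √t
Substituting s = 3, t = 5:
LHS = √(3 + 5) = 2·√(2) ≈ 2.828
RHS = √3 + √5 = √(3) + √(5) ≈ 3.968

Since LHS ≠ RHS, this pair disproves the claim.

Answer: Yes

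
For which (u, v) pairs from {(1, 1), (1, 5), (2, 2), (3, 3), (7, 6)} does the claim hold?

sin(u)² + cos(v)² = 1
Testing each pair:
(1, 1): LHS = cos(1)² + sin(1)² = 1, RHS = 1 → holds
(1, 5): LHS = cos(5)² + sin(1)² ≈ 0.7885, RHS = 1 → fails
(2, 2): LHS = cos(2)² + sin(2)² = 1, RHS = 1 → holds
(3, 3): LHS = sin(3)² + cos(3)² = 1, RHS = 1 → holds
(7, 6): LHS = sin(7)² + cos(6)² ≈ 1.354, RHS = 1 → fails

3 of 5 pairs satisfy the claim.

Answer: (1, 1), (2, 2), (3, 3)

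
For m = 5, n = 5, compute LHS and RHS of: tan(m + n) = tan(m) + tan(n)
LHS = tan(5 + 5) = tan(10) ≈ 0.6484
RHS = tan(5) + tan(5) = 2·tan(5) ≈ -6.761

LHS ≠ RHS (they differ by about 7.409), so the equation does not hold here.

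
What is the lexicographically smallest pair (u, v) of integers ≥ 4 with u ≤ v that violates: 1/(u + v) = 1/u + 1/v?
(u, v) = (4, 4)

Substituting (4, 4) into the claim:
LHS = 1/(4 + 4) = 1/8
RHS = 1/4 + 1/4 = 1/2

Since LHS ≠ RHS, this pair disproves the claim, and no lexicographically smaller pair (u ≤ v, integers ≥ 4) does.

For instance (7, 11) is also a counterexample (LHS = 1/18, RHS = 18/77), but it's lexicographically larger.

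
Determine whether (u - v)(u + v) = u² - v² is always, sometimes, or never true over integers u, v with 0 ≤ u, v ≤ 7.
Always true

The identity holds for every pair in the range. For instance at (u, v) = (3, 6): both sides equal -27.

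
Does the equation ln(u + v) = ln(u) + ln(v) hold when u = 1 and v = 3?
Substituting u = 1, v = 3:

LHS = ln(1 + 3) = ln(4) ≈ 1.386
RHS = ln(1) + ln(3) = ln(3) ≈ 1.099

LHS ≠ RHS, so the equation does not hold at this point.

Answer: Fails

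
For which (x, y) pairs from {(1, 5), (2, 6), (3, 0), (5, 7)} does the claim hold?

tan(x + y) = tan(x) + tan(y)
Testing each pair:
(1, 5): LHS = tan(6) ≈ -0.291, RHS = tan(5) + tan(1) ≈ -1.823 → fails
(2, 6): LHS = tan(8) ≈ -6.8, RHS = tan(2) + tan(6) ≈ -2.476 → fails
(3, 0): LHS = tan(3) ≈ -0.1425, RHS = tan(3) ≈ -0.1425 → holds
(5, 7): LHS = tan(12) ≈ -0.6359, RHS = tan(5) + tan(7) ≈ -2.509 → fails

1 of 4 pairs satisfies the claim.

Answer: (3, 0)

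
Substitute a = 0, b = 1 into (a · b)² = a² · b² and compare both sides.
LHS = (0 · 1)² = 0
RHS = 0² · 1² = 0

LHS = RHS: the two sides agree.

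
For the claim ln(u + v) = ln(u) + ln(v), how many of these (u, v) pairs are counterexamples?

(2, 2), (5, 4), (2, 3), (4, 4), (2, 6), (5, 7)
5

Testing each pair:
(2, 2): LHS = ln(4) ≈ 1.386, RHS = 2·ln(2) ≈ 1.386 → satisfies claim
(5, 4): LHS = ln(9) ≈ 2.197, RHS = ln(4) + ln(5) ≈ 2.996 → counterexample
(2, 3): LHS = ln(5) ≈ 1.609, RHS = ln(2) + ln(3) ≈ 1.792 → counterexample
(4, 4): LHS = ln(8) ≈ 2.079, RHS = 2·ln(4) ≈ 2.773 → counterexample
(2, 6): LHS = ln(8) ≈ 2.079, RHS = ln(2) + ln(6) ≈ 2.485 → counterexample
(5, 7): LHS = ln(12) ≈ 2.485, RHS = ln(5) + ln(7) ≈ 3.555 → counterexample

That makes 5 counterexamples.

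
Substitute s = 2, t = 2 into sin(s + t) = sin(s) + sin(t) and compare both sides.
LHS = sin(2 + 2) = sin(4) ≈ -0.7568
RHS = sin(2) + sin(2) = 2·sin(2) ≈ 1.819

LHS ≠ RHS (they differ by about 2.575), so the equation does not hold here.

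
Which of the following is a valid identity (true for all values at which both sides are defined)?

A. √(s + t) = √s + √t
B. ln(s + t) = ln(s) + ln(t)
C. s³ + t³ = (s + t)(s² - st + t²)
C

A: fails at (3, 3) — LHS = √(6) ≈ 2.449, RHS = 2·√(3) ≈ 3.464.
B: fails at (4, 6) — LHS = ln(10) ≈ 2.303, RHS = ln(4) + ln(6) ≈ 3.178.
C: holds — e.g. at (6, 7), both sides equal 559.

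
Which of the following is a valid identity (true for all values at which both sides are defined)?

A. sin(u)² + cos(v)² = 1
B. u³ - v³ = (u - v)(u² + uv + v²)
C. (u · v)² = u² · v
A: fails at (1, 3) — LHS = sin(1)² + cos(3)² ≈ 1.688, RHS = 1.
B: holds — e.g. at (4, 6), both sides equal -152.
C: fails at (2, 2) — LHS = 16, RHS = 8.

Answer: B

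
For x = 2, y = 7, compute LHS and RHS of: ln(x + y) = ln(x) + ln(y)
LHS = ln(2 + 7) = ln(9) ≈ 2.197
RHS = ln(2) + ln(7) ≈ 2.639

LHS ≠ RHS (they differ by about 0.4418), so the equation does not hold here.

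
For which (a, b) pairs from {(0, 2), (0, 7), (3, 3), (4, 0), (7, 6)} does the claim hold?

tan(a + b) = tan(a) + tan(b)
(0, 2), (0, 7), (4, 0)

Testing each pair:
(0, 2): LHS = tan(2) ≈ -2.185, RHS = tan(2) ≈ -2.185 → holds
(0, 7): LHS = tan(7) ≈ 0.8714, RHS = tan(7) ≈ 0.8714 → holds
(3, 3): LHS = tan(6) ≈ -0.291, RHS = 2·tan(3) ≈ -0.2851 → fails
(4, 0): LHS = tan(4) ≈ 1.158, RHS = tan(4) ≈ 1.158 → holds
(7, 6): LHS = tan(13) ≈ 0.463, RHS = tan(6) + tan(7) ≈ 0.5804 → fails

3 of 5 pairs satisfy the claim.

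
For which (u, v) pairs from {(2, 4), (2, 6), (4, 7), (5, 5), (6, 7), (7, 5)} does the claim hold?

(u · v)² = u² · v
Testing each pair:
(2, 4): LHS = 64, RHS = 16 → fails
(2, 6): LHS = 144, RHS = 24 → fails
(4, 7): LHS = 784, RHS = 112 → fails
(5, 5): LHS = 625, RHS = 125 → fails
(6, 7): LHS = 1764, RHS = 252 → fails
(7, 5): LHS = 1225, RHS = 245 → fails

No pair satisfies the claim.

Answer: None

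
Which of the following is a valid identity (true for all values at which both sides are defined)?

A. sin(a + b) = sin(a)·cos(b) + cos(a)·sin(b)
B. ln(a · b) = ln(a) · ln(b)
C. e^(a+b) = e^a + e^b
A: holds — e.g. at (4, 4), both sides equal sin(8) ≈ 0.9894.
B: fails at (5, 8) — LHS = ln(40) ≈ 3.689, RHS = ln(5)·ln(8) ≈ 3.347.
C: fails at (2, 5) — LHS = e^7 ≈ 1097, RHS = e^2 + e^5 ≈ 155.8.

Answer: A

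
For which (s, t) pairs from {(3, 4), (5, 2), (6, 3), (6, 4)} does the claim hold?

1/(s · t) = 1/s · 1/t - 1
Testing each pair:
(3, 4): LHS = 1/12, RHS = -11/12 → fails
(5, 2): LHS = 1/10, RHS = -9/10 → fails
(6, 3): LHS = 1/18, RHS = -17/18 → fails
(6, 4): LHS = 1/24, RHS = -23/24 → fails

No pair satisfies the claim.

Answer: None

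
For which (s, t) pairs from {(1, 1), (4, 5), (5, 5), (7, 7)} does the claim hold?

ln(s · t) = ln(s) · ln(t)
Testing each pair:
(1, 1): LHS = 0, RHS = 0 → holds
(4, 5): LHS = ln(20) ≈ 2.996, RHS = ln(4)·ln(5) ≈ 2.231 → fails
(5, 5): LHS = ln(25) ≈ 3.219, RHS = ln(5)² ≈ 2.59 → fails
(7, 7): LHS = ln(49) ≈ 3.892, RHS = ln(7)² ≈ 3.787 → fails

1 of 4 pairs satisfies the claim.

Answer: (1, 1)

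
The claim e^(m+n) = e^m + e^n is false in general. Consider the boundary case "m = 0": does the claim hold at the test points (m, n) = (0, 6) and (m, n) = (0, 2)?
At (0, 6): LHS = e^6 ≈ 403.4 ≠ RHS = 1 + e^6 ≈ 404.4
At (0, 2): LHS = e^2 ≈ 7.389 ≠ RHS = 1 + e^2 ≈ 8.389

Answer: No, fails at both test points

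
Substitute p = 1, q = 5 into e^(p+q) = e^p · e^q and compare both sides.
LHS = e^(1+5) = e^6 ≈ 403.4
RHS = e^1 · e^5 = e^6 ≈ 403.4

LHS = RHS: the two sides agree.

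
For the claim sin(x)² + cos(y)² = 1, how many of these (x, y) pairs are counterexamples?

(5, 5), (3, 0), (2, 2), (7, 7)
Testing each pair:
(5, 5): LHS = cos(5)² + sin(5)² = 1, RHS = 1 → satisfies claim
(3, 0): LHS = sin(3)² + 1 ≈ 1.02, RHS = 1 → counterexample
(2, 2): LHS = cos(2)² + sin(2)² = 1, RHS = 1 → satisfies claim
(7, 7): LHS = sin(7)² + cos(7)² = 1, RHS = 1 → satisfies claim

That makes 1 counterexample.

Answer: 1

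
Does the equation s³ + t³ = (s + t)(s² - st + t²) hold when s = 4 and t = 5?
Holds

Substituting s = 4, t = 5:

LHS = 4³ + 5³ = 189
RHS = (4 + 5)(4² - 4·5 + 5²) = 189

LHS = RHS, so the equation holds at this point.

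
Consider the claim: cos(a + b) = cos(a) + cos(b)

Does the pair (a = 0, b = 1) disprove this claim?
Substituting a = 0, b = 1:
LHS = cos(0 + 1) = cos(1) ≈ 0.5403
RHS = cos(0) + cos(1) = cos(1) + 1 ≈ 1.54

Since LHS ≠ RHS, this pair disproves the claim.

Answer: Yes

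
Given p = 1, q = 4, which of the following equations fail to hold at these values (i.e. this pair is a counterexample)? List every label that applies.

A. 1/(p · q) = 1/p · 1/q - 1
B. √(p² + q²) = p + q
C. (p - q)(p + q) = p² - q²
Evaluating each claim at the given values:
A. LHS = 1/4, RHS = -3/4 → fails here (LHS ≠ RHS)
B. LHS = √(17) ≈ 4.123, RHS = 5 → fails here (LHS ≠ RHS)
C. LHS = -15, RHS = -15 → holds here (LHS = RHS)

Answer: A, B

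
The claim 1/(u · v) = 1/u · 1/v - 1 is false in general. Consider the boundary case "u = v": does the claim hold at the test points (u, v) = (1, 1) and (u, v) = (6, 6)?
No, fails at both test points

At (1, 1): LHS = 1 ≠ RHS = 0
At (6, 6): LHS = 1/36 ≠ RHS = -35/36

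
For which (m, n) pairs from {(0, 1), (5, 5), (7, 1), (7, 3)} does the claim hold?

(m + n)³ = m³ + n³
(0, 1)

Testing each pair:
(0, 1): LHS = 1, RHS = 1 → holds
(5, 5): LHS = 1000, RHS = 250 → fails
(7, 1): LHS = 512, RHS = 344 → fails
(7, 3): LHS = 1000, RHS = 370 → fails

1 of 4 pairs satisfies the claim.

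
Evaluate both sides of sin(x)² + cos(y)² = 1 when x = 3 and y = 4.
LHS = sin(3)² + cos(4)² ≈ 0.4472
RHS = 1

LHS ≠ RHS (they differ by about 0.5528), so the equation does not hold here.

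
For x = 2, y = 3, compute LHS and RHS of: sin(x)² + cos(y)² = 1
LHS = sin(2)² + cos(3)² ≈ 1.807
RHS = 1

LHS ≠ RHS (they differ by about 0.8069), so the equation does not hold here.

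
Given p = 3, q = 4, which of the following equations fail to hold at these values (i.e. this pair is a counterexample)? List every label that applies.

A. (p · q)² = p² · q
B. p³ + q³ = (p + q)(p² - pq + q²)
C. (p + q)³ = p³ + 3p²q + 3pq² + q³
A

Evaluating each claim at the given values:
A. LHS = 144, RHS = 36 → fails here (LHS ≠ RHS)
B. LHS = 91, RHS = 91 → holds here (LHS = RHS)
C. LHS = 343, RHS = 343 → holds here (LHS = RHS)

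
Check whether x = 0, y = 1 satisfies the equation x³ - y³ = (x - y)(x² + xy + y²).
Substituting x = 0, y = 1:

LHS = 0³ - 1³ = -1
RHS = (0 - 1)(0² + 0·1 + 1²) = -1

LHS = RHS, so the equation holds at this point.

Answer: Holds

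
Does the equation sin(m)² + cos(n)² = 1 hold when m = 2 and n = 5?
Substituting m = 2, n = 5:

LHS = sin(2)² + cos(5)² ≈ 0.9073
RHS = 1

LHS ≠ RHS, so the equation does not hold at this point.

Answer: Fails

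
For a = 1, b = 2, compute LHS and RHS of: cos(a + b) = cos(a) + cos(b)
LHS = cos(1 + 2) = cos(3) ≈ -0.99
RHS = cos(1) + cos(2) ≈ 0.1242

LHS ≠ RHS (they differ by about 1.114), so the equation does not hold here.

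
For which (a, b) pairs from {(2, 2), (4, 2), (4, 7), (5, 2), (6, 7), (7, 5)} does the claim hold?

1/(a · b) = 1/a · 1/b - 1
Testing each pair:
(2, 2): LHS = 1/4, RHS = -3/4 → fails
(4, 2): LHS = 1/8, RHS = -7/8 → fails
(4, 7): LHS = 1/28, RHS = -27/28 → fails
(5, 2): LHS = 1/10, RHS = -9/10 → fails
(6, 7): LHS = 1/42, RHS = -41/42 → fails
(7, 5): LHS = 1/35, RHS = -34/35 → fails

No pair satisfies the claim.

Answer: None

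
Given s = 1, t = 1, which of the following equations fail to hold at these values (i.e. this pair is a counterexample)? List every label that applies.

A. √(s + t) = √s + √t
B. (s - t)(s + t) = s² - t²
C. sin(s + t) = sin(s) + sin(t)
Evaluating each claim at the given values:
A. LHS = √(2) ≈ 1.414, RHS = 2 → fails here (LHS ≠ RHS)
B. LHS = 0, RHS = 0 → holds here (LHS = RHS)
C. LHS = sin(2) ≈ 0.9093, RHS = 2·sin(1) ≈ 1.683 → fails here (LHS ≠ RHS)

Answer: A, C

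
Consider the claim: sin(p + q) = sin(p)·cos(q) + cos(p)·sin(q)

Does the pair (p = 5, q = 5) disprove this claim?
Substituting p = 5, q = 5:
LHS = sin(5 + 5) = sin(10) ≈ -0.544
RHS = sin(5)·cos(5) + cos(5)·sin(5) = 2·sin(5)·cos(5) ≈ -0.544

The sides agree, so this pair does not disprove the claim.

Answer: No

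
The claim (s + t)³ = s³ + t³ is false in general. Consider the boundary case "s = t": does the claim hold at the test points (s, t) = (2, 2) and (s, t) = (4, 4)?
No, fails at both test points

At (2, 2): LHS = 64 ≠ RHS = 16
At (4, 4): LHS = 512 ≠ RHS = 128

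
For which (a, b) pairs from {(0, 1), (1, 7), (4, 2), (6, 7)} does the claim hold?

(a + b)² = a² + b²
Testing each pair:
(0, 1): LHS = 1, RHS = 1 → holds
(1, 7): LHS = 64, RHS = 50 → fails
(4, 2): LHS = 36, RHS = 20 → fails
(6, 7): LHS = 169, RHS = 85 → fails

1 of 4 pairs satisfies the claim.

Answer: (0, 1)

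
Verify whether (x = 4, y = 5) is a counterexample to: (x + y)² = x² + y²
Substituting x = 4, y = 5:
LHS = (4 + 5)² = 81
RHS = 4² + 5² = 41

Since LHS ≠ RHS, this pair disproves the claim.

Answer: Yes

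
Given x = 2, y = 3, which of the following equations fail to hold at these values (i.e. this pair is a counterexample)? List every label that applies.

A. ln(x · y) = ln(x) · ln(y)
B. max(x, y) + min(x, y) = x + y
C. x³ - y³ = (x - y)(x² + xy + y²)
A

Evaluating each claim at the given values:
A. LHS = ln(6) ≈ 1.792, RHS = ln(2)·ln(3) ≈ 0.7615 → fails here (LHS ≠ RHS)
B. LHS = 5, RHS = 5 → holds here (LHS = RHS)
C. LHS = -19, RHS = -19 → holds here (LHS = RHS)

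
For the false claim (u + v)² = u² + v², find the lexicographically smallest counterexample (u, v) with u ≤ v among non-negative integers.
At (0, 7): both sides equal 49, so it holds there.

Substituting (1, 1) into the claim:
LHS = (1 + 1)² = 4
RHS = 1² + 1² = 2

Since LHS ≠ RHS, this pair disproves the claim, and no lexicographically smaller pair (u ≤ v, non-negative integers) does.

For instance (2, 6) is also a counterexample (LHS = 64, RHS = 40), but it's lexicographically larger.

Answer: (u, v) = (1, 1)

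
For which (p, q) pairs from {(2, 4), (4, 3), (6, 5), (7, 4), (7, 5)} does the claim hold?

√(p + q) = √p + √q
None

Testing each pair:
(2, 4): LHS = √(6) ≈ 2.449, RHS = √(2) + 2 ≈ 3.414 → fails
(4, 3): LHS = √(7) ≈ 2.646, RHS = √(3) + 2 ≈ 3.732 → fails
(6, 5): LHS = √(11) ≈ 3.317, RHS = √(5) + √(6) ≈ 4.686 → fails
(7, 4): LHS = √(11) ≈ 3.317, RHS = 2 + √(7) ≈ 4.646 → fails
(7, 5): LHS = 2·√(3) ≈ 3.464, RHS = √(5) + √(7) ≈ 4.882 → fails

No pair satisfies the claim.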